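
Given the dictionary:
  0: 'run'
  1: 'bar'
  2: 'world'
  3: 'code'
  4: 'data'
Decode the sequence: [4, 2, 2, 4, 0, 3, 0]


Look up each index in the dictionary:
  4 -> 'data'
  2 -> 'world'
  2 -> 'world'
  4 -> 'data'
  0 -> 'run'
  3 -> 'code'
  0 -> 'run'

Decoded: "data world world data run code run"


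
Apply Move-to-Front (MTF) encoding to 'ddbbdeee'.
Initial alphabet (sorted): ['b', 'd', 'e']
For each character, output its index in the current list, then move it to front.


MTF encoding:
'd': index 1 in ['b', 'd', 'e'] -> ['d', 'b', 'e']
'd': index 0 in ['d', 'b', 'e'] -> ['d', 'b', 'e']
'b': index 1 in ['d', 'b', 'e'] -> ['b', 'd', 'e']
'b': index 0 in ['b', 'd', 'e'] -> ['b', 'd', 'e']
'd': index 1 in ['b', 'd', 'e'] -> ['d', 'b', 'e']
'e': index 2 in ['d', 'b', 'e'] -> ['e', 'd', 'b']
'e': index 0 in ['e', 'd', 'b'] -> ['e', 'd', 'b']
'e': index 0 in ['e', 'd', 'b'] -> ['e', 'd', 'b']


Output: [1, 0, 1, 0, 1, 2, 0, 0]


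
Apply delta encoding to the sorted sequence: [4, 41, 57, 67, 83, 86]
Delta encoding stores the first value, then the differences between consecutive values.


First value: 4
Deltas:
  41 - 4 = 37
  57 - 41 = 16
  67 - 57 = 10
  83 - 67 = 16
  86 - 83 = 3


Delta encoded: [4, 37, 16, 10, 16, 3]


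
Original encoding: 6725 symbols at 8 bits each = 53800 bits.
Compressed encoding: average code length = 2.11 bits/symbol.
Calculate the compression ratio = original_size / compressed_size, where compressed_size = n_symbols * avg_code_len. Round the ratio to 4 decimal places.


original_size = n_symbols * orig_bits = 6725 * 8 = 53800 bits
compressed_size = n_symbols * avg_code_len = 6725 * 2.11 = 14189.75 bits
ratio = original_size / compressed_size = 53800 / 14189.75 = 3.7915

Compression ratio = 3.7915


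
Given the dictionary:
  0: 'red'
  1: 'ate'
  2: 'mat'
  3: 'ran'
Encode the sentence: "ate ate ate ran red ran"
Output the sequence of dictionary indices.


Look up each word in the dictionary:
  'ate' -> 1
  'ate' -> 1
  'ate' -> 1
  'ran' -> 3
  'red' -> 0
  'ran' -> 3

Encoded: [1, 1, 1, 3, 0, 3]


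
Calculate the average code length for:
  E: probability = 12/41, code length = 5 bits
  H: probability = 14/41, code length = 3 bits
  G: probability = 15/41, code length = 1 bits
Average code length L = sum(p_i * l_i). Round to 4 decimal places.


Weighted contributions p_i * l_i:
  E: (12/41) * 5 = 60/41
  H: (14/41) * 3 = 42/41
  G: (15/41) * 1 = 15/41
Sum = (60 + 42 + 15)/41 = 117/41

L = 117/41 = 2.8537 bits/symbol


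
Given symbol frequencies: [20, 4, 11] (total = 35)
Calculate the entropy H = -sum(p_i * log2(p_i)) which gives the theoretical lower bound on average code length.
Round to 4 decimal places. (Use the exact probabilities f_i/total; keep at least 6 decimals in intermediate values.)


Per-symbol terms -p_i * log2(p_i) with p_i = f_i/35:
  p = 20/35 = 0.571429: log2(p) = -0.807355, -p*log2(p) = 0.461346
  p = 4/35 = 0.114286: log2(p) = -3.129283, -p*log2(p) = 0.357632
  p = 11/35 = 0.314286: log2(p) = -1.669851, -p*log2(p) = 0.524810
H = 0.461346 + 0.357632 + 0.524810 = 1.343788

H = 1.3438 bits/symbol


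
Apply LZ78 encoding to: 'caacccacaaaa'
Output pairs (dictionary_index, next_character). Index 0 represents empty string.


LZ78 encoding steps:
Dictionary: {0: ''}
Step 1: w='' (idx 0), next='c' -> output (0, 'c'), add 'c' as idx 1
Step 2: w='' (idx 0), next='a' -> output (0, 'a'), add 'a' as idx 2
Step 3: w='a' (idx 2), next='c' -> output (2, 'c'), add 'ac' as idx 3
Step 4: w='c' (idx 1), next='c' -> output (1, 'c'), add 'cc' as idx 4
Step 5: w='ac' (idx 3), next='a' -> output (3, 'a'), add 'aca' as idx 5
Step 6: w='a' (idx 2), next='a' -> output (2, 'a'), add 'aa' as idx 6
Step 7: w='a' (idx 2), end of input -> output (2, '')


Encoded: [(0, 'c'), (0, 'a'), (2, 'c'), (1, 'c'), (3, 'a'), (2, 'a'), (2, '')]


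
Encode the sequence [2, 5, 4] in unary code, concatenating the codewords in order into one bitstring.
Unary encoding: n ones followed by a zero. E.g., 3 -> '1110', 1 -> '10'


Encode each number as n ones followed by a terminating 0:
  2 -> 110 (3 bits)
  5 -> 111110 (6 bits)
  4 -> 11110 (5 bits)
Total length = 3 + 6 + 5 = 14 bits.

Unary([2, 5, 4]) = 11011111011110 (14 bits)


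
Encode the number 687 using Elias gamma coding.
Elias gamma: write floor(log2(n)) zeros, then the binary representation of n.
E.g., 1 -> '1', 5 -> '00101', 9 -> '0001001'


num_bits = floor(log2(687)) + 1 = 10
leading_zeros = num_bits - 1 = 9
binary(687) = 1010101111

Elias gamma(687) = '000000000' + '1010101111' = 0000000001010101111 (19 bits)


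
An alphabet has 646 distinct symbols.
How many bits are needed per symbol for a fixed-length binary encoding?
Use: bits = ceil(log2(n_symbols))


log2(646) = 9.3354
Bracket: 2^9 = 512 < 646 <= 2^10 = 1024
So ceil(log2(646)) = 10

bits = ceil(log2(646)) = ceil(9.3354) = 10 bits


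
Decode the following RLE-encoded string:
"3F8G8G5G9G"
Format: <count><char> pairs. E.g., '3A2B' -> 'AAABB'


Expanding each <count><char> pair:
  3F -> 'FFF'
  8G -> 'GGGGGGGG'
  8G -> 'GGGGGGGG'
  5G -> 'GGGGG'
  9G -> 'GGGGGGGGG'

Decoded = FFFGGGGGGGGGGGGGGGGGGGGGGGGGGGGGG


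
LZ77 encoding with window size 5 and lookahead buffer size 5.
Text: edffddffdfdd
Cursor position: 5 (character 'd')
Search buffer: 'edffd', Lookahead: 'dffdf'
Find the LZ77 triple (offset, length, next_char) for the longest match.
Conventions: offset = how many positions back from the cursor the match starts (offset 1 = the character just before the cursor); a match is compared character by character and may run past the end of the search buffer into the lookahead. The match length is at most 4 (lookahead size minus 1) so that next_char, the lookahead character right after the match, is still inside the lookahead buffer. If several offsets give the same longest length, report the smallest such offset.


Try each offset into the search buffer:
  offset=1 (pos 4, char 'd'): match length 1
  offset=2 (pos 3, char 'f'): match length 0
  offset=3 (pos 2, char 'f'): match length 0
  offset=4 (pos 1, char 'd'): match length 4
  offset=5 (pos 0, char 'e'): match length 0
Longest match has length 4 at offset 4.
next_char = character at position 5 + 4 = 9 -> 'f'

Best match: offset=4, length=4 (matching 'dffd' starting at position 1)
LZ77 triple: (4, 4, 'f')


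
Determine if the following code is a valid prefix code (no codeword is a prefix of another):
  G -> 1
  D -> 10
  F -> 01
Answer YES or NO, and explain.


Checking each pair (does one codeword prefix another?):
  G='1' vs D='10': prefix -- VIOLATION

NO -- this is NOT a valid prefix code. G (1) is a prefix of D (10).


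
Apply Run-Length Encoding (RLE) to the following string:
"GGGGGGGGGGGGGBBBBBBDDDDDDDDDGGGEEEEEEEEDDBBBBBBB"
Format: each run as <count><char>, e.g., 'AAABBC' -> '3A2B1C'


Scanning runs left to right:
  i=0: run of 'G' x 13 -> '13G'
  i=13: run of 'B' x 6 -> '6B'
  i=19: run of 'D' x 9 -> '9D'
  i=28: run of 'G' x 3 -> '3G'
  i=31: run of 'E' x 8 -> '8E'
  i=39: run of 'D' x 2 -> '2D'
  i=41: run of 'B' x 7 -> '7B'

RLE = 13G6B9D3G8E2D7B


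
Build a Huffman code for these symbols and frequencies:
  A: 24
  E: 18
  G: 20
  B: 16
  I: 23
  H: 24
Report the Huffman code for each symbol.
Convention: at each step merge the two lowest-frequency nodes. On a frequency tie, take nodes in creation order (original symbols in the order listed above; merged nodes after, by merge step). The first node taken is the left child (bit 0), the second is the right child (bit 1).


Huffman tree construction:
Step 1: Merge B(16) + E(18) = 34
Step 2: Merge G(20) + I(23) = 43
Step 3: Merge A(24) + H(24) = 48
Step 4: Merge (B+E)(34) + (G+I)(43) = 77
Step 5: Merge (A+H)(48) + ((B+E)+(G+I))(77) = 125
Read each symbol's code off the tree from the root (left child = 0, right child = 1).

Codes:
  A: 00 (length 2)
  E: 101 (length 3)
  G: 110 (length 3)
  B: 100 (length 3)
  I: 111 (length 3)
  H: 01 (length 2)
Average code length: 327/125 = 2.6160 bits/symbol


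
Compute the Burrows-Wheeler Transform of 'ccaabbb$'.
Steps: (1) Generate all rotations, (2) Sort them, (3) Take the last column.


Rotations (sorted):
  0: $ccaabbb -> last char: b
  1: aabbb$cc -> last char: c
  2: abbb$cca -> last char: a
  3: b$ccaabb -> last char: b
  4: bb$ccaab -> last char: b
  5: bbb$ccaa -> last char: a
  6: caabbb$c -> last char: c
  7: ccaabbb$ -> last char: $


BWT = bcabbac$


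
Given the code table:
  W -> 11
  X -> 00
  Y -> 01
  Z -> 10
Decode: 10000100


Decoding:
10 -> Z
00 -> X
01 -> Y
00 -> X


Result: ZXYX


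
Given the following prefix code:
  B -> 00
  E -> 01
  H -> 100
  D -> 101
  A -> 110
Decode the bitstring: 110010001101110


Decoding step by step:
Bits 110 -> A
Bits 01 -> E
Bits 00 -> B
Bits 01 -> E
Bits 101 -> D
Bits 110 -> A


Decoded message: AEBEDA


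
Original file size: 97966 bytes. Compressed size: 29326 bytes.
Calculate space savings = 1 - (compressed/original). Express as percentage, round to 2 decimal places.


ratio = compressed/original = 29326/97966 = 0.299349
savings = 1 - ratio = 1 - 0.299349 = 0.700651
as a percentage: 0.700651 * 100 = 70.07%

Space savings = 1 - 29326/97966 = 70.07%


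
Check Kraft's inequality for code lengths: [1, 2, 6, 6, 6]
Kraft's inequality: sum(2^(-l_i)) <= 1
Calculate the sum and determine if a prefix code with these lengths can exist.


Sum = 2^(-1) + 2^(-2) + 2^(-6) + 2^(-6) + 2^(-6)
    = 0.5 + 0.25 + 0.015625 + 0.015625 + 0.015625
    = 51/64 = 0.796875
Since 0.796875 <= 1, Kraft's inequality IS satisfied.
A prefix code with these lengths CAN exist.

Kraft sum = 0.796875. Satisfied.


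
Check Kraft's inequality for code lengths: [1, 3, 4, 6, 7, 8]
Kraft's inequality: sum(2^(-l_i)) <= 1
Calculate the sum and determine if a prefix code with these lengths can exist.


Sum = 2^(-1) + 2^(-3) + 2^(-4) + 2^(-6) + 2^(-7) + 2^(-8)
    = 0.5 + 0.125 + 0.0625 + 0.015625 + 0.0078125 + 0.00390625
    = 183/256 = 0.71484375
Since 0.71484375 <= 1, Kraft's inequality IS satisfied.
A prefix code with these lengths CAN exist.

Kraft sum = 0.71484375. Satisfied.


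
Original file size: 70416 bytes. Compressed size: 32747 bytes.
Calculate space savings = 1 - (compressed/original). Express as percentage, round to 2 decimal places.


ratio = compressed/original = 32747/70416 = 0.465051
savings = 1 - ratio = 1 - 0.465051 = 0.534949
as a percentage: 0.534949 * 100 = 53.49%

Space savings = 1 - 32747/70416 = 53.49%


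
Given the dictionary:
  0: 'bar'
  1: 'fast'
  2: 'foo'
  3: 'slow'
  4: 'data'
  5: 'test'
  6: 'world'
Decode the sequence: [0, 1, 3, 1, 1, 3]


Look up each index in the dictionary:
  0 -> 'bar'
  1 -> 'fast'
  3 -> 'slow'
  1 -> 'fast'
  1 -> 'fast'
  3 -> 'slow'

Decoded: "bar fast slow fast fast slow"


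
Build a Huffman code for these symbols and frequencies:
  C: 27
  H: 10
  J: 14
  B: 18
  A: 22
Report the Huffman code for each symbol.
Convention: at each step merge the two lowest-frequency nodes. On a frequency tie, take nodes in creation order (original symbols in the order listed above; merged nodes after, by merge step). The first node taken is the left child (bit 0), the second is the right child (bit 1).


Huffman tree construction:
Step 1: Merge H(10) + J(14) = 24
Step 2: Merge B(18) + A(22) = 40
Step 3: Merge (H+J)(24) + C(27) = 51
Step 4: Merge (B+A)(40) + ((H+J)+C)(51) = 91
Read each symbol's code off the tree from the root (left child = 0, right child = 1).

Codes:
  C: 11 (length 2)
  H: 100 (length 3)
  J: 101 (length 3)
  B: 00 (length 2)
  A: 01 (length 2)
Average code length: 206/91 = 2.2637 bits/symbol


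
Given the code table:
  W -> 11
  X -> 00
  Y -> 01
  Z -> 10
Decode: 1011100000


Decoding:
10 -> Z
11 -> W
10 -> Z
00 -> X
00 -> X


Result: ZWZXX


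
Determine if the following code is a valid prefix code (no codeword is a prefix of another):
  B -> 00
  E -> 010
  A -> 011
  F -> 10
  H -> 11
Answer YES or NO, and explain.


Checking each pair (does one codeword prefix another?):
  B='00' vs E='010': no prefix
  B='00' vs A='011': no prefix
  B='00' vs F='10': no prefix
  B='00' vs H='11': no prefix
  E='010' vs B='00': no prefix
  E='010' vs A='011': no prefix
  E='010' vs F='10': no prefix
  E='010' vs H='11': no prefix
  A='011' vs B='00': no prefix
  A='011' vs E='010': no prefix
  A='011' vs F='10': no prefix
  A='011' vs H='11': no prefix
  F='10' vs B='00': no prefix
  F='10' vs E='010': no prefix
  F='10' vs A='011': no prefix
  F='10' vs H='11': no prefix
  H='11' vs B='00': no prefix
  H='11' vs E='010': no prefix
  H='11' vs A='011': no prefix
  H='11' vs F='10': no prefix
No violation found over all pairs.

YES -- this is a valid prefix code. No codeword is a prefix of any other codeword.


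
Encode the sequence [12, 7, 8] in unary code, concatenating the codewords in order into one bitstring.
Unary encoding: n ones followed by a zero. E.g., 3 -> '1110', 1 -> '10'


Encode each number as n ones followed by a terminating 0:
  12 -> 1111111111110 (13 bits)
  7 -> 11111110 (8 bits)
  8 -> 111111110 (9 bits)
Total length = 13 + 8 + 9 = 30 bits.

Unary([12, 7, 8]) = 111111111111011111110111111110 (30 bits)


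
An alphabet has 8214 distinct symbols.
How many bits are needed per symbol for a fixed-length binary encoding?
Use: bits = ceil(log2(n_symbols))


log2(8214) = 13.0039
Bracket: 2^13 = 8192 < 8214 <= 2^14 = 16384
So ceil(log2(8214)) = 14

bits = ceil(log2(8214)) = ceil(13.0039) = 14 bits


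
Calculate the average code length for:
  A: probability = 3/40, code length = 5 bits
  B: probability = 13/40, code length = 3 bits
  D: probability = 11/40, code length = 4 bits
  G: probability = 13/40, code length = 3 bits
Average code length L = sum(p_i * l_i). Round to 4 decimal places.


Weighted contributions p_i * l_i:
  A: (3/40) * 5 = 15/40
  B: (13/40) * 3 = 39/40
  D: (11/40) * 4 = 44/40
  G: (13/40) * 3 = 39/40
Sum = (15 + 39 + 44 + 39)/40 = 137/40

L = 137/40 = 3.4250 bits/symbol


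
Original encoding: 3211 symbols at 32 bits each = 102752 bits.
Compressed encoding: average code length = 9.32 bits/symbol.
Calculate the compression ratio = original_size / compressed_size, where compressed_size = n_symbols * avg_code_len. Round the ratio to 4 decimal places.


original_size = n_symbols * orig_bits = 3211 * 32 = 102752 bits
compressed_size = n_symbols * avg_code_len = 3211 * 9.32 = 29926.52 bits
ratio = original_size / compressed_size = 102752 / 29926.52 = 3.4335

Compression ratio = 3.4335


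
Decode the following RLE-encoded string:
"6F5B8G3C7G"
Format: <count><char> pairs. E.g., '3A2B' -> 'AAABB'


Expanding each <count><char> pair:
  6F -> 'FFFFFF'
  5B -> 'BBBBB'
  8G -> 'GGGGGGGG'
  3C -> 'CCC'
  7G -> 'GGGGGGG'

Decoded = FFFFFFBBBBBGGGGGGGGCCCGGGGGGG


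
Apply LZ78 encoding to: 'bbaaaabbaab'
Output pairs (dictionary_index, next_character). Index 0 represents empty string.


LZ78 encoding steps:
Dictionary: {0: ''}
Step 1: w='' (idx 0), next='b' -> output (0, 'b'), add 'b' as idx 1
Step 2: w='b' (idx 1), next='a' -> output (1, 'a'), add 'ba' as idx 2
Step 3: w='' (idx 0), next='a' -> output (0, 'a'), add 'a' as idx 3
Step 4: w='a' (idx 3), next='a' -> output (3, 'a'), add 'aa' as idx 4
Step 5: w='b' (idx 1), next='b' -> output (1, 'b'), add 'bb' as idx 5
Step 6: w='aa' (idx 4), next='b' -> output (4, 'b'), add 'aab' as idx 6


Encoded: [(0, 'b'), (1, 'a'), (0, 'a'), (3, 'a'), (1, 'b'), (4, 'b')]


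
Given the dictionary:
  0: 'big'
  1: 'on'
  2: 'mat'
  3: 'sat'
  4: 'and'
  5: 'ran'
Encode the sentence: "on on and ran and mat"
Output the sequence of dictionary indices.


Look up each word in the dictionary:
  'on' -> 1
  'on' -> 1
  'and' -> 4
  'ran' -> 5
  'and' -> 4
  'mat' -> 2

Encoded: [1, 1, 4, 5, 4, 2]


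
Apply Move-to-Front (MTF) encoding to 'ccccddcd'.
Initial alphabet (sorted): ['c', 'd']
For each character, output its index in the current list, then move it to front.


MTF encoding:
'c': index 0 in ['c', 'd'] -> ['c', 'd']
'c': index 0 in ['c', 'd'] -> ['c', 'd']
'c': index 0 in ['c', 'd'] -> ['c', 'd']
'c': index 0 in ['c', 'd'] -> ['c', 'd']
'd': index 1 in ['c', 'd'] -> ['d', 'c']
'd': index 0 in ['d', 'c'] -> ['d', 'c']
'c': index 1 in ['d', 'c'] -> ['c', 'd']
'd': index 1 in ['c', 'd'] -> ['d', 'c']


Output: [0, 0, 0, 0, 1, 0, 1, 1]


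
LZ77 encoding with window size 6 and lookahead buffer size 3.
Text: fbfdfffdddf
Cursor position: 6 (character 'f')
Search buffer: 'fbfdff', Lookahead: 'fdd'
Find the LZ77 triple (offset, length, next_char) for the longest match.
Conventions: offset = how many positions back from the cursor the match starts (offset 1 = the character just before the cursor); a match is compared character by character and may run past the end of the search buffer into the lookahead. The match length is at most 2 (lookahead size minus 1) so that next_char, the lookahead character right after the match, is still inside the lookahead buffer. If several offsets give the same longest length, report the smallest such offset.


Try each offset into the search buffer:
  offset=1 (pos 5, char 'f'): match length 1
  offset=2 (pos 4, char 'f'): match length 1
  offset=3 (pos 3, char 'd'): match length 0
  offset=4 (pos 2, char 'f'): match length 2
  offset=5 (pos 1, char 'b'): match length 0
  offset=6 (pos 0, char 'f'): match length 1
Longest match has length 2 at offset 4.
next_char = character at position 6 + 2 = 8 -> 'd'

Best match: offset=4, length=2 (matching 'fd' starting at position 2)
LZ77 triple: (4, 2, 'd')


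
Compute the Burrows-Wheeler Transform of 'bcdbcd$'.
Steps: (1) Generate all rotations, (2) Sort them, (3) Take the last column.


Rotations (sorted):
  0: $bcdbcd -> last char: d
  1: bcd$bcd -> last char: d
  2: bcdbcd$ -> last char: $
  3: cd$bcdb -> last char: b
  4: cdbcd$b -> last char: b
  5: d$bcdbc -> last char: c
  6: dbcd$bc -> last char: c


BWT = dd$bbcc


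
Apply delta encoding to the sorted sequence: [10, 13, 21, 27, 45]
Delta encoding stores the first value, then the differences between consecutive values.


First value: 10
Deltas:
  13 - 10 = 3
  21 - 13 = 8
  27 - 21 = 6
  45 - 27 = 18


Delta encoded: [10, 3, 8, 6, 18]


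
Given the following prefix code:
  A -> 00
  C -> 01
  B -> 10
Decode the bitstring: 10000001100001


Decoding step by step:
Bits 10 -> B
Bits 00 -> A
Bits 00 -> A
Bits 01 -> C
Bits 10 -> B
Bits 00 -> A
Bits 01 -> C


Decoded message: BAACBAC


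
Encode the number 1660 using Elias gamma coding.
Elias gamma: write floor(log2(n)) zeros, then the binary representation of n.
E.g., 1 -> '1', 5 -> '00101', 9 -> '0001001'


num_bits = floor(log2(1660)) + 1 = 11
leading_zeros = num_bits - 1 = 10
binary(1660) = 11001111100

Elias gamma(1660) = '0000000000' + '11001111100' = 000000000011001111100 (21 bits)


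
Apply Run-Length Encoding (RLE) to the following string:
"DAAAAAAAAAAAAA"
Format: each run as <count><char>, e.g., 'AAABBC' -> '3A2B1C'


Scanning runs left to right:
  i=0: run of 'D' x 1 -> '1D'
  i=1: run of 'A' x 13 -> '13A'

RLE = 1D13A


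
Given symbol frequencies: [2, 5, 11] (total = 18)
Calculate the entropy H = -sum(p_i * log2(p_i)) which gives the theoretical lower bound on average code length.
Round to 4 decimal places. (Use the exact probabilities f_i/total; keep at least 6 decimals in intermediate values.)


Per-symbol terms -p_i * log2(p_i) with p_i = f_i/18:
  p = 2/18 = 0.111111: log2(p) = -3.169925, -p*log2(p) = 0.352214
  p = 5/18 = 0.277778: log2(p) = -1.847997, -p*log2(p) = 0.513332
  p = 11/18 = 0.611111: log2(p) = -0.710493, -p*log2(p) = 0.434190
H = 0.352214 + 0.513332 + 0.434190 = 1.299736

H = 1.2997 bits/symbol


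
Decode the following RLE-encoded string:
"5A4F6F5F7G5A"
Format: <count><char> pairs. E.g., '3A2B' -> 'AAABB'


Expanding each <count><char> pair:
  5A -> 'AAAAA'
  4F -> 'FFFF'
  6F -> 'FFFFFF'
  5F -> 'FFFFF'
  7G -> 'GGGGGGG'
  5A -> 'AAAAA'

Decoded = AAAAAFFFFFFFFFFFFFFFGGGGGGGAAAAA


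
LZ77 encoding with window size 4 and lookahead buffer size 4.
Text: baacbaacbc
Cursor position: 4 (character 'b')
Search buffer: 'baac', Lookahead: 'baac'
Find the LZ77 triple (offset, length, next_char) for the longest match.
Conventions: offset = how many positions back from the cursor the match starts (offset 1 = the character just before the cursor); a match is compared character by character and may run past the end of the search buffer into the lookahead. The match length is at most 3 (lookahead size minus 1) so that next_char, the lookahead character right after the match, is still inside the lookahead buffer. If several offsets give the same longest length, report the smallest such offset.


Try each offset into the search buffer:
  offset=1 (pos 3, char 'c'): match length 0
  offset=2 (pos 2, char 'a'): match length 0
  offset=3 (pos 1, char 'a'): match length 0
  offset=4 (pos 0, char 'b'): match length 3
Longest match has length 3 at offset 4.
next_char = character at position 4 + 3 = 7 -> 'c'

Best match: offset=4, length=3 (matching 'baa' starting at position 0)
LZ77 triple: (4, 3, 'c')


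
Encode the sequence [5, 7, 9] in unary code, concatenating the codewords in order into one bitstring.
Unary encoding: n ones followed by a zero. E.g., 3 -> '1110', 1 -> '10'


Encode each number as n ones followed by a terminating 0:
  5 -> 111110 (6 bits)
  7 -> 11111110 (8 bits)
  9 -> 1111111110 (10 bits)
Total length = 6 + 8 + 10 = 24 bits.

Unary([5, 7, 9]) = 111110111111101111111110 (24 bits)


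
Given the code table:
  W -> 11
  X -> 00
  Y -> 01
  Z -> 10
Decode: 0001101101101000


Decoding:
00 -> X
01 -> Y
10 -> Z
11 -> W
01 -> Y
10 -> Z
10 -> Z
00 -> X


Result: XYZWYZZX


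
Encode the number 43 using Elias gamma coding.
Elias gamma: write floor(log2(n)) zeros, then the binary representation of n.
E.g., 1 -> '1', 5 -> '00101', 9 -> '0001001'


num_bits = floor(log2(43)) + 1 = 6
leading_zeros = num_bits - 1 = 5
binary(43) = 101011

Elias gamma(43) = '00000' + '101011' = 00000101011 (11 bits)


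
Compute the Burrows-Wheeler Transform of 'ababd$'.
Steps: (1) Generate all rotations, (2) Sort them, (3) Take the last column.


Rotations (sorted):
  0: $ababd -> last char: d
  1: ababd$ -> last char: $
  2: abd$ab -> last char: b
  3: babd$a -> last char: a
  4: bd$aba -> last char: a
  5: d$abab -> last char: b


BWT = d$baab


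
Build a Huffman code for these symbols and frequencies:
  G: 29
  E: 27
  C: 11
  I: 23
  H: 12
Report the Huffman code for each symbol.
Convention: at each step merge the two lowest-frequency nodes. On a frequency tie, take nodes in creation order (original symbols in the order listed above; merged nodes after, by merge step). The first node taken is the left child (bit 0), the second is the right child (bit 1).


Huffman tree construction:
Step 1: Merge C(11) + H(12) = 23
Step 2: Merge I(23) + (C+H)(23) = 46
Step 3: Merge E(27) + G(29) = 56
Step 4: Merge (I+(C+H))(46) + (E+G)(56) = 102
Read each symbol's code off the tree from the root (left child = 0, right child = 1).

Codes:
  G: 11 (length 2)
  E: 10 (length 2)
  C: 010 (length 3)
  I: 00 (length 2)
  H: 011 (length 3)
Average code length: 227/102 = 2.2255 bits/symbol


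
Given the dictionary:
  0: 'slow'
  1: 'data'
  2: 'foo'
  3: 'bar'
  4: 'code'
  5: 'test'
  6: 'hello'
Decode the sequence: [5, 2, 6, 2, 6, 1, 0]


Look up each index in the dictionary:
  5 -> 'test'
  2 -> 'foo'
  6 -> 'hello'
  2 -> 'foo'
  6 -> 'hello'
  1 -> 'data'
  0 -> 'slow'

Decoded: "test foo hello foo hello data slow"


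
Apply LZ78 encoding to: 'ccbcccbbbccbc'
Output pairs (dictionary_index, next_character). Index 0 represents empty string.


LZ78 encoding steps:
Dictionary: {0: ''}
Step 1: w='' (idx 0), next='c' -> output (0, 'c'), add 'c' as idx 1
Step 2: w='c' (idx 1), next='b' -> output (1, 'b'), add 'cb' as idx 2
Step 3: w='c' (idx 1), next='c' -> output (1, 'c'), add 'cc' as idx 3
Step 4: w='cb' (idx 2), next='b' -> output (2, 'b'), add 'cbb' as idx 4
Step 5: w='' (idx 0), next='b' -> output (0, 'b'), add 'b' as idx 5
Step 6: w='cc' (idx 3), next='b' -> output (3, 'b'), add 'ccb' as idx 6
Step 7: w='c' (idx 1), end of input -> output (1, '')


Encoded: [(0, 'c'), (1, 'b'), (1, 'c'), (2, 'b'), (0, 'b'), (3, 'b'), (1, '')]


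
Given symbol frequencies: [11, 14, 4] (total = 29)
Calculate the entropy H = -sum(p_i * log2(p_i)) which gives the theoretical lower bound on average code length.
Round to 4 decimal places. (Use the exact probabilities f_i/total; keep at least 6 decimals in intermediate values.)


Per-symbol terms -p_i * log2(p_i) with p_i = f_i/29:
  p = 11/29 = 0.379310: log2(p) = -1.398549, -p*log2(p) = 0.530484
  p = 14/29 = 0.482759: log2(p) = -1.050626, -p*log2(p) = 0.507199
  p = 4/29 = 0.137931: log2(p) = -2.857981, -p*log2(p) = 0.394204
H = 0.530484 + 0.507199 + 0.394204 = 1.431887

H = 1.4319 bits/symbol


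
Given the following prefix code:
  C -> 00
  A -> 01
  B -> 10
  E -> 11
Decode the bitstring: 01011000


Decoding step by step:
Bits 01 -> A
Bits 01 -> A
Bits 10 -> B
Bits 00 -> C


Decoded message: AABC


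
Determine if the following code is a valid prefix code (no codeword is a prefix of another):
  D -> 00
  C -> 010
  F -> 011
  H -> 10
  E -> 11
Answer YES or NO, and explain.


Checking each pair (does one codeword prefix another?):
  D='00' vs C='010': no prefix
  D='00' vs F='011': no prefix
  D='00' vs H='10': no prefix
  D='00' vs E='11': no prefix
  C='010' vs D='00': no prefix
  C='010' vs F='011': no prefix
  C='010' vs H='10': no prefix
  C='010' vs E='11': no prefix
  F='011' vs D='00': no prefix
  F='011' vs C='010': no prefix
  F='011' vs H='10': no prefix
  F='011' vs E='11': no prefix
  H='10' vs D='00': no prefix
  H='10' vs C='010': no prefix
  H='10' vs F='011': no prefix
  H='10' vs E='11': no prefix
  E='11' vs D='00': no prefix
  E='11' vs C='010': no prefix
  E='11' vs F='011': no prefix
  E='11' vs H='10': no prefix
No violation found over all pairs.

YES -- this is a valid prefix code. No codeword is a prefix of any other codeword.


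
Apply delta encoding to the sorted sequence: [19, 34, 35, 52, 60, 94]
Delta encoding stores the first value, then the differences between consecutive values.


First value: 19
Deltas:
  34 - 19 = 15
  35 - 34 = 1
  52 - 35 = 17
  60 - 52 = 8
  94 - 60 = 34


Delta encoded: [19, 15, 1, 17, 8, 34]


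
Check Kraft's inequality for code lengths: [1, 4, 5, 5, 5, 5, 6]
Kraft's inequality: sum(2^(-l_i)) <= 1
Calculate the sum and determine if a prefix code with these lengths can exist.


Sum = 2^(-1) + 2^(-4) + 2^(-5) + 2^(-5) + 2^(-5) + 2^(-5) + 2^(-6)
    = 0.5 + 0.0625 + 0.03125 + 0.03125 + 0.03125 + 0.03125 + 0.015625
    = 45/64 = 0.703125
Since 0.703125 <= 1, Kraft's inequality IS satisfied.
A prefix code with these lengths CAN exist.

Kraft sum = 0.703125. Satisfied.


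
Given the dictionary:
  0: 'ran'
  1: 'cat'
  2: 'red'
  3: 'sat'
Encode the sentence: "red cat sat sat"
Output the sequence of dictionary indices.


Look up each word in the dictionary:
  'red' -> 2
  'cat' -> 1
  'sat' -> 3
  'sat' -> 3

Encoded: [2, 1, 3, 3]


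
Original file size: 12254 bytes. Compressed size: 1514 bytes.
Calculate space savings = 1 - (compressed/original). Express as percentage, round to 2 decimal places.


ratio = compressed/original = 1514/12254 = 0.123551
savings = 1 - ratio = 1 - 0.123551 = 0.876449
as a percentage: 0.876449 * 100 = 87.64%

Space savings = 1 - 1514/12254 = 87.64%


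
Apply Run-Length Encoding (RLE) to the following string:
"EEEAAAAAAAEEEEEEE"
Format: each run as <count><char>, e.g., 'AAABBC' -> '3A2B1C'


Scanning runs left to right:
  i=0: run of 'E' x 3 -> '3E'
  i=3: run of 'A' x 7 -> '7A'
  i=10: run of 'E' x 7 -> '7E'

RLE = 3E7A7E


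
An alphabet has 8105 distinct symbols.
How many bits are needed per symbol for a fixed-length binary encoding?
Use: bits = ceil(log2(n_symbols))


log2(8105) = 12.9846
Bracket: 2^12 = 4096 < 8105 <= 2^13 = 8192
So ceil(log2(8105)) = 13

bits = ceil(log2(8105)) = ceil(12.9846) = 13 bits


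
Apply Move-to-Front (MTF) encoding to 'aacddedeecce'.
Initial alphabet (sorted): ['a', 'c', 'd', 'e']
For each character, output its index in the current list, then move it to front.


MTF encoding:
'a': index 0 in ['a', 'c', 'd', 'e'] -> ['a', 'c', 'd', 'e']
'a': index 0 in ['a', 'c', 'd', 'e'] -> ['a', 'c', 'd', 'e']
'c': index 1 in ['a', 'c', 'd', 'e'] -> ['c', 'a', 'd', 'e']
'd': index 2 in ['c', 'a', 'd', 'e'] -> ['d', 'c', 'a', 'e']
'd': index 0 in ['d', 'c', 'a', 'e'] -> ['d', 'c', 'a', 'e']
'e': index 3 in ['d', 'c', 'a', 'e'] -> ['e', 'd', 'c', 'a']
'd': index 1 in ['e', 'd', 'c', 'a'] -> ['d', 'e', 'c', 'a']
'e': index 1 in ['d', 'e', 'c', 'a'] -> ['e', 'd', 'c', 'a']
'e': index 0 in ['e', 'd', 'c', 'a'] -> ['e', 'd', 'c', 'a']
'c': index 2 in ['e', 'd', 'c', 'a'] -> ['c', 'e', 'd', 'a']
'c': index 0 in ['c', 'e', 'd', 'a'] -> ['c', 'e', 'd', 'a']
'e': index 1 in ['c', 'e', 'd', 'a'] -> ['e', 'c', 'd', 'a']


Output: [0, 0, 1, 2, 0, 3, 1, 1, 0, 2, 0, 1]


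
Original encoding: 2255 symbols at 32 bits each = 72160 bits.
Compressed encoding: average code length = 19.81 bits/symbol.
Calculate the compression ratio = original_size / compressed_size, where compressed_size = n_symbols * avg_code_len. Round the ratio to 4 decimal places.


original_size = n_symbols * orig_bits = 2255 * 32 = 72160 bits
compressed_size = n_symbols * avg_code_len = 2255 * 19.81 = 44671.55 bits
ratio = original_size / compressed_size = 72160 / 44671.55 = 1.6153

Compression ratio = 1.6153


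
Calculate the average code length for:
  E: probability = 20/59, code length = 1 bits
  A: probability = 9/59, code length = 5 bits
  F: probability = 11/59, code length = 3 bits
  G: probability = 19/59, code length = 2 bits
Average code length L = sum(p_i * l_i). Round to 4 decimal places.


Weighted contributions p_i * l_i:
  E: (20/59) * 1 = 20/59
  A: (9/59) * 5 = 45/59
  F: (11/59) * 3 = 33/59
  G: (19/59) * 2 = 38/59
Sum = (20 + 45 + 33 + 38)/59 = 136/59

L = 136/59 = 2.3051 bits/symbol


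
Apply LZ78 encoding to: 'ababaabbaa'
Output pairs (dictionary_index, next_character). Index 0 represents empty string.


LZ78 encoding steps:
Dictionary: {0: ''}
Step 1: w='' (idx 0), next='a' -> output (0, 'a'), add 'a' as idx 1
Step 2: w='' (idx 0), next='b' -> output (0, 'b'), add 'b' as idx 2
Step 3: w='a' (idx 1), next='b' -> output (1, 'b'), add 'ab' as idx 3
Step 4: w='a' (idx 1), next='a' -> output (1, 'a'), add 'aa' as idx 4
Step 5: w='b' (idx 2), next='b' -> output (2, 'b'), add 'bb' as idx 5
Step 6: w='aa' (idx 4), end of input -> output (4, '')


Encoded: [(0, 'a'), (0, 'b'), (1, 'b'), (1, 'a'), (2, 'b'), (4, '')]


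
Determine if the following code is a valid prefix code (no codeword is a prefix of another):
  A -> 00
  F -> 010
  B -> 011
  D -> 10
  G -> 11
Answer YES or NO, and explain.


Checking each pair (does one codeword prefix another?):
  A='00' vs F='010': no prefix
  A='00' vs B='011': no prefix
  A='00' vs D='10': no prefix
  A='00' vs G='11': no prefix
  F='010' vs A='00': no prefix
  F='010' vs B='011': no prefix
  F='010' vs D='10': no prefix
  F='010' vs G='11': no prefix
  B='011' vs A='00': no prefix
  B='011' vs F='010': no prefix
  B='011' vs D='10': no prefix
  B='011' vs G='11': no prefix
  D='10' vs A='00': no prefix
  D='10' vs F='010': no prefix
  D='10' vs B='011': no prefix
  D='10' vs G='11': no prefix
  G='11' vs A='00': no prefix
  G='11' vs F='010': no prefix
  G='11' vs B='011': no prefix
  G='11' vs D='10': no prefix
No violation found over all pairs.

YES -- this is a valid prefix code. No codeword is a prefix of any other codeword.


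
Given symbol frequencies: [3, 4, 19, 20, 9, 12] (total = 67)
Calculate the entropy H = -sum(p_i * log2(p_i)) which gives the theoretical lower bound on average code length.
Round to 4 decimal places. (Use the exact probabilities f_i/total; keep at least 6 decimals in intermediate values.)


Per-symbol terms -p_i * log2(p_i) with p_i = f_i/67:
  p = 3/67 = 0.044776: log2(p) = -4.481127, -p*log2(p) = 0.200647
  p = 4/67 = 0.059701: log2(p) = -4.066089, -p*log2(p) = 0.242752
  p = 19/67 = 0.283582: log2(p) = -1.818162, -p*log2(p) = 0.515598
  p = 20/67 = 0.298507: log2(p) = -1.744161, -p*log2(p) = 0.520645
  p = 9/67 = 0.134328: log2(p) = -2.896164, -p*log2(p) = 0.389037
  p = 12/67 = 0.179104: log2(p) = -2.481127, -p*log2(p) = 0.444381
H = 0.200647 + 0.242752 + 0.515598 + 0.520645 + 0.389037 + 0.444381 = 2.313060

H = 2.3131 bits/symbol


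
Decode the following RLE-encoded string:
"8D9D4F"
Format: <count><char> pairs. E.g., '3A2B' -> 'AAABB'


Expanding each <count><char> pair:
  8D -> 'DDDDDDDD'
  9D -> 'DDDDDDDDD'
  4F -> 'FFFF'

Decoded = DDDDDDDDDDDDDDDDDFFFF


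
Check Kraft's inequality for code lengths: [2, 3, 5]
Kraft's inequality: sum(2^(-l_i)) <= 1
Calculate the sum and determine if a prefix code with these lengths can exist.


Sum = 2^(-2) + 2^(-3) + 2^(-5)
    = 0.25 + 0.125 + 0.03125
    = 13/32 = 0.40625
Since 0.40625 <= 1, Kraft's inequality IS satisfied.
A prefix code with these lengths CAN exist.

Kraft sum = 0.40625. Satisfied.


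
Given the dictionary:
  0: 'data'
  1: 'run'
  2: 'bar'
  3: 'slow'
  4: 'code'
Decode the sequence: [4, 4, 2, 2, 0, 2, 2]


Look up each index in the dictionary:
  4 -> 'code'
  4 -> 'code'
  2 -> 'bar'
  2 -> 'bar'
  0 -> 'data'
  2 -> 'bar'
  2 -> 'bar'

Decoded: "code code bar bar data bar bar"


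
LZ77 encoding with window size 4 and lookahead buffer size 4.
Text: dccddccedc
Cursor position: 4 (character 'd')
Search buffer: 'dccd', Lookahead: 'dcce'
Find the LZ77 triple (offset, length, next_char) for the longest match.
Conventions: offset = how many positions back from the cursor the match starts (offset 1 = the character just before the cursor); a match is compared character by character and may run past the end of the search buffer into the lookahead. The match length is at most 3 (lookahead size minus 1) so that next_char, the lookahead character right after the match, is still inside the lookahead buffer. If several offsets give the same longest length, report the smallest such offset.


Try each offset into the search buffer:
  offset=1 (pos 3, char 'd'): match length 1
  offset=2 (pos 2, char 'c'): match length 0
  offset=3 (pos 1, char 'c'): match length 0
  offset=4 (pos 0, char 'd'): match length 3
Longest match has length 3 at offset 4.
next_char = character at position 4 + 3 = 7 -> 'e'

Best match: offset=4, length=3 (matching 'dcc' starting at position 0)
LZ77 triple: (4, 3, 'e')


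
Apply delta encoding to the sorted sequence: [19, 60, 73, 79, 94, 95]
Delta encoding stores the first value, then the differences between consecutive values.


First value: 19
Deltas:
  60 - 19 = 41
  73 - 60 = 13
  79 - 73 = 6
  94 - 79 = 15
  95 - 94 = 1


Delta encoded: [19, 41, 13, 6, 15, 1]


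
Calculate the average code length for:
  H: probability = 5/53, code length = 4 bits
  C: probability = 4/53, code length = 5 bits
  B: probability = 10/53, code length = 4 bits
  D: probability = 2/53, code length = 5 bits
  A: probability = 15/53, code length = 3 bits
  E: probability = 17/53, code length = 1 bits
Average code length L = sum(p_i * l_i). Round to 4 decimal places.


Weighted contributions p_i * l_i:
  H: (5/53) * 4 = 20/53
  C: (4/53) * 5 = 20/53
  B: (10/53) * 4 = 40/53
  D: (2/53) * 5 = 10/53
  A: (15/53) * 3 = 45/53
  E: (17/53) * 1 = 17/53
Sum = (20 + 20 + 40 + 10 + 45 + 17)/53 = 152/53

L = 152/53 = 2.8679 bits/symbol


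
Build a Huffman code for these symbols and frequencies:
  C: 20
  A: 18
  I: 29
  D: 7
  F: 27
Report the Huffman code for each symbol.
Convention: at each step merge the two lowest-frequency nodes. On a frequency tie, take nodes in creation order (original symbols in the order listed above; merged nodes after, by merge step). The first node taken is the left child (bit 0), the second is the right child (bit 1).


Huffman tree construction:
Step 1: Merge D(7) + A(18) = 25
Step 2: Merge C(20) + (D+A)(25) = 45
Step 3: Merge F(27) + I(29) = 56
Step 4: Merge (C+(D+A))(45) + (F+I)(56) = 101
Read each symbol's code off the tree from the root (left child = 0, right child = 1).

Codes:
  C: 00 (length 2)
  A: 011 (length 3)
  I: 11 (length 2)
  D: 010 (length 3)
  F: 10 (length 2)
Average code length: 227/101 = 2.2475 bits/symbol


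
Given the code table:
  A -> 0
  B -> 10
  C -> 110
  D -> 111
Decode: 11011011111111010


Decoding:
110 -> C
110 -> C
111 -> D
111 -> D
110 -> C
10 -> B


Result: CCDDCB


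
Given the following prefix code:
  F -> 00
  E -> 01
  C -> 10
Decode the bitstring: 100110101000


Decoding step by step:
Bits 10 -> C
Bits 01 -> E
Bits 10 -> C
Bits 10 -> C
Bits 10 -> C
Bits 00 -> F


Decoded message: CECCCF


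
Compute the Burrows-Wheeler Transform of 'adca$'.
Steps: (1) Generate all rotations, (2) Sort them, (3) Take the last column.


Rotations (sorted):
  0: $adca -> last char: a
  1: a$adc -> last char: c
  2: adca$ -> last char: $
  3: ca$ad -> last char: d
  4: dca$a -> last char: a


BWT = ac$da


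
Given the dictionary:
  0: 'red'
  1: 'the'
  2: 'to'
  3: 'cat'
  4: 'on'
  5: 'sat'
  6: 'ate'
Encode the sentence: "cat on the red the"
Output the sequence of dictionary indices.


Look up each word in the dictionary:
  'cat' -> 3
  'on' -> 4
  'the' -> 1
  'red' -> 0
  'the' -> 1

Encoded: [3, 4, 1, 0, 1]


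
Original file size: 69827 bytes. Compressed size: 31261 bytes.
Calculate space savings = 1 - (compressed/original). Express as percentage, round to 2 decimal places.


ratio = compressed/original = 31261/69827 = 0.447692
savings = 1 - ratio = 1 - 0.447692 = 0.552308
as a percentage: 0.552308 * 100 = 55.23%

Space savings = 1 - 31261/69827 = 55.23%


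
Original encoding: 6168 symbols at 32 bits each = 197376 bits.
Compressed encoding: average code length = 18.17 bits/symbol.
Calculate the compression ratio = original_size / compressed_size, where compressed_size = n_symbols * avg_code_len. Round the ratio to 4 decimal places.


original_size = n_symbols * orig_bits = 6168 * 32 = 197376 bits
compressed_size = n_symbols * avg_code_len = 6168 * 18.17 = 112072.56 bits
ratio = original_size / compressed_size = 197376 / 112072.56 = 1.7611

Compression ratio = 1.7611


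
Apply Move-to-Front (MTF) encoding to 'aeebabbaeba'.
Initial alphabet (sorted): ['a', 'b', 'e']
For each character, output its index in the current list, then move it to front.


MTF encoding:
'a': index 0 in ['a', 'b', 'e'] -> ['a', 'b', 'e']
'e': index 2 in ['a', 'b', 'e'] -> ['e', 'a', 'b']
'e': index 0 in ['e', 'a', 'b'] -> ['e', 'a', 'b']
'b': index 2 in ['e', 'a', 'b'] -> ['b', 'e', 'a']
'a': index 2 in ['b', 'e', 'a'] -> ['a', 'b', 'e']
'b': index 1 in ['a', 'b', 'e'] -> ['b', 'a', 'e']
'b': index 0 in ['b', 'a', 'e'] -> ['b', 'a', 'e']
'a': index 1 in ['b', 'a', 'e'] -> ['a', 'b', 'e']
'e': index 2 in ['a', 'b', 'e'] -> ['e', 'a', 'b']
'b': index 2 in ['e', 'a', 'b'] -> ['b', 'e', 'a']
'a': index 2 in ['b', 'e', 'a'] -> ['a', 'b', 'e']


Output: [0, 2, 0, 2, 2, 1, 0, 1, 2, 2, 2]


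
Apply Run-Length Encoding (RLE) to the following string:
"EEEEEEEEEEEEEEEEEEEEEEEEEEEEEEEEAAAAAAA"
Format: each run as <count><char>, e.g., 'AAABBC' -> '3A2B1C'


Scanning runs left to right:
  i=0: run of 'E' x 32 -> '32E'
  i=32: run of 'A' x 7 -> '7A'

RLE = 32E7A


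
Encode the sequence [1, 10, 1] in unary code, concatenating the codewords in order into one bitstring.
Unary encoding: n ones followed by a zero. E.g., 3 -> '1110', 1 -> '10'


Encode each number as n ones followed by a terminating 0:
  1 -> 10 (2 bits)
  10 -> 11111111110 (11 bits)
  1 -> 10 (2 bits)
Total length = 2 + 11 + 2 = 15 bits.

Unary([1, 10, 1]) = 101111111111010 (15 bits)


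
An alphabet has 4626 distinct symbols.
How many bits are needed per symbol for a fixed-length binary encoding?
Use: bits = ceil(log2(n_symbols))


log2(4626) = 12.1755
Bracket: 2^12 = 4096 < 4626 <= 2^13 = 8192
So ceil(log2(4626)) = 13

bits = ceil(log2(4626)) = ceil(12.1755) = 13 bits
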